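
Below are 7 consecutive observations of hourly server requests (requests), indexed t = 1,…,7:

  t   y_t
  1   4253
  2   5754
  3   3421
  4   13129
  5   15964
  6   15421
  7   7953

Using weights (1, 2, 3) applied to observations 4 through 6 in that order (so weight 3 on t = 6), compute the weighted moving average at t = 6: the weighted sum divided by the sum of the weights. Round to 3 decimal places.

15220.000

Weighted sum: 1·13129 + 2·15964 + 3·15421 = 13129 + 31928 + 46263 = 91320
Weight total: 1 + 2 + 3 = 6
WMA = 91320 / 6 = 15220.000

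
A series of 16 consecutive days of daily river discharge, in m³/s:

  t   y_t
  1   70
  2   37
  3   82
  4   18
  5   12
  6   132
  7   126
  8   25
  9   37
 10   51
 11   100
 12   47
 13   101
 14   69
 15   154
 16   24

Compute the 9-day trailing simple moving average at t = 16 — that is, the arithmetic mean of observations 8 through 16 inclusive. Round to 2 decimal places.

67.56

Sum of periods 8–16: 25 + 37 + 51 + 100 + 47 + 101 + 69 + 154 + 24 = 608
Divide by 9: 608 / 9 = 67.56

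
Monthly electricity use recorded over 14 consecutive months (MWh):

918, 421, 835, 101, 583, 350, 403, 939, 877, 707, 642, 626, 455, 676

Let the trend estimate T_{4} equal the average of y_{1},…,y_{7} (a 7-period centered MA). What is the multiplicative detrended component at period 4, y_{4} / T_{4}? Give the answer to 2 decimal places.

0.20

Trend T_4 = (918 + 421 + 835 + 101 + 583 + 350 + 403) / 7 = 3611/7 = 515.8571
Ratio to trend: 101 / 515.8571 = 0.20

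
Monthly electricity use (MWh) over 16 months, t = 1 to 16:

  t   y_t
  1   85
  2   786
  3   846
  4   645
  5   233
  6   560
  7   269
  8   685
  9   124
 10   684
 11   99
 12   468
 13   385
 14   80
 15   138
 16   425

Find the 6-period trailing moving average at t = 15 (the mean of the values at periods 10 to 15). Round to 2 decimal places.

Sum of periods 10–15: 684 + 99 + 468 + 385 + 80 + 138 = 1854
Divide by 6: 1854 / 6 = 309.00

309.00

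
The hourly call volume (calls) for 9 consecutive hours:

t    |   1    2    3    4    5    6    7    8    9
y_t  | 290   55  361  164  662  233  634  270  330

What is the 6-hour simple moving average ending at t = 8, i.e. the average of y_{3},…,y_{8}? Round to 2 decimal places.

387.33

Sum of periods 3–8: 361 + 164 + 662 + 233 + 634 + 270 = 2324
Divide by 6: 2324 / 6 = 387.33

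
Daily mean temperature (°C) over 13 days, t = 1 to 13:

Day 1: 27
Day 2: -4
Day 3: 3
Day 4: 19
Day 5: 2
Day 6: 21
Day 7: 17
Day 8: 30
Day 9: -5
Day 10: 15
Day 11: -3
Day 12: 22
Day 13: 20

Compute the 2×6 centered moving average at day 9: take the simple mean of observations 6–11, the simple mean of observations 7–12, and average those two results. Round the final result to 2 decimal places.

12.58

Sum over 6–11: 21 + 17 + 30 + (-5) + 15 + (-3) = 75
Sum over 7–12: 17 + 30 + (-5) + 15 + (-3) + 22 = 76
CMA at t=9 = (75 + 76) / (2·6) = 151 / 12 = 12.58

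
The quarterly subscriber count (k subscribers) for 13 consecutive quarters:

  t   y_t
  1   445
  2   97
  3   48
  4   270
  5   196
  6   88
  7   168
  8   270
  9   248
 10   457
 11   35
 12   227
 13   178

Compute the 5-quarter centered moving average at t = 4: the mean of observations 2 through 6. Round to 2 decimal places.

139.80

Sum of periods 2–6: 97 + 48 + 270 + 196 + 88 = 699
Divide by 5: 699 / 5 = 139.80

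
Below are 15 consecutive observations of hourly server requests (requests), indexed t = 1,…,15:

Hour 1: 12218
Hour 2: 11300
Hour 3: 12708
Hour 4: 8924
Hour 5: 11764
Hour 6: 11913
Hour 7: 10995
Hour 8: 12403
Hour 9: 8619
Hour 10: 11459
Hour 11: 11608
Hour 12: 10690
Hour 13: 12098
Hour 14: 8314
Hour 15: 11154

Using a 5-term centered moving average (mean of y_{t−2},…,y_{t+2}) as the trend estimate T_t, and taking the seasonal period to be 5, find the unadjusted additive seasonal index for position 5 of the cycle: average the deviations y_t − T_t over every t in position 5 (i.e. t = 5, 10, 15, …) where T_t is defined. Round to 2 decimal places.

503.20

Season position 5 occurs at t = 5, 10 (where T_t is defined).
t=5: T_5 = 11260.8000; y_5 − T_5 = 11764 − 11260.8000 = 503.2000
t=10: T_10 = 10955.8000; y_10 − T_10 = 11459 − 10955.8000 = 503.2000
Mean deviation: (503.2000 + 503.2000) / 2 = 503.20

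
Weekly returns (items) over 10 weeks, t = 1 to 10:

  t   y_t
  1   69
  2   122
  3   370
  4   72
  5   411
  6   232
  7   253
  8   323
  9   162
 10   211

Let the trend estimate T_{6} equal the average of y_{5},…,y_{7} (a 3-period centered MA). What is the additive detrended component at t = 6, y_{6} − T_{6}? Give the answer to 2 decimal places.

-66.67

Trend T_6 = (411 + 232 + 253) / 3 = 896/3 = 298.6667
Detrended value: 232 − 298.6667 = -66.67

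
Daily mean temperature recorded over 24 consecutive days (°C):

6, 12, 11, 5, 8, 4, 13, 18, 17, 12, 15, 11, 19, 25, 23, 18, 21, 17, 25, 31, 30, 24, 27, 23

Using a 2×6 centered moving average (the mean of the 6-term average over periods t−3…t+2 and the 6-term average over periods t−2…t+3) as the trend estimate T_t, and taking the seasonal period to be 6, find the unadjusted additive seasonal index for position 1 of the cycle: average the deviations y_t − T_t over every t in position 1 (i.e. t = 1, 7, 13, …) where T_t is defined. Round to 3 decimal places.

1.139

Season position 1 occurs at t = 7, 13, 19 (where T_t is defined).
t=7: T_7 = 11.41667; y_7 − T_7 = 13 − 11.41667 = 1.58333
t=13: T_13 = 18.00000; y_13 − T_13 = 19 − 18.00000 = 1.00000
t=19: T_19 = 24.16667; y_19 − T_19 = 25 − 24.16667 = 0.83333
Mean deviation: (1.58333 + 1.00000 + 0.83333) / 3 = 1.139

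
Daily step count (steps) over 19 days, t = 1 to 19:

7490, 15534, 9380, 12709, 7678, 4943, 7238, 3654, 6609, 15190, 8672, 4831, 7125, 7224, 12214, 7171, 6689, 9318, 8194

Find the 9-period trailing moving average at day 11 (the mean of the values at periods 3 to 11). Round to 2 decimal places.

Sum of periods 3–11: 9380 + 12709 + 7678 + 4943 + 7238 + 3654 + 6609 + 15190 + 8672 = 76073
Divide by 9: 76073 / 9 = 8452.56

8452.56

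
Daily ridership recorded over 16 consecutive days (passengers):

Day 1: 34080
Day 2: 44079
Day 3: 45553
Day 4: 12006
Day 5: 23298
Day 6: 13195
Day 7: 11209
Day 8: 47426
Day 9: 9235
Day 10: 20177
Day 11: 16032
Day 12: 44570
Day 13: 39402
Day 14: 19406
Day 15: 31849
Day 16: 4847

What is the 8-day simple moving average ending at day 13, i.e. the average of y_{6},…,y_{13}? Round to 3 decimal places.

25155.750

Sum of periods 6–13: 13195 + 11209 + 47426 + 9235 + 20177 + 16032 + 44570 + 39402 = 201246
Divide by 8: 201246 / 8 = 25155.750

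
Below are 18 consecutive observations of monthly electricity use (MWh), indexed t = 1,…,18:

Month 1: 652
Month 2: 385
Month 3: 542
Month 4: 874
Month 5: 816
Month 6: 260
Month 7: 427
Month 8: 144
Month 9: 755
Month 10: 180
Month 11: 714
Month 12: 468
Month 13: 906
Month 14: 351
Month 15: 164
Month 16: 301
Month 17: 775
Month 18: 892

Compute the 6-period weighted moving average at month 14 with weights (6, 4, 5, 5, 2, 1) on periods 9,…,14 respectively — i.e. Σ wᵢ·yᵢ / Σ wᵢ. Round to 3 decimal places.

579.261

Weighted sum: 6·755 + 4·180 + 5·714 + 5·468 + 2·906 + 1·351 = 4530 + 720 + 3570 + 2340 + 1812 + 351 = 13323
Weight total: 6 + 4 + 5 + 5 + 2 + 1 = 23
WMA = 13323 / 23 = 579.261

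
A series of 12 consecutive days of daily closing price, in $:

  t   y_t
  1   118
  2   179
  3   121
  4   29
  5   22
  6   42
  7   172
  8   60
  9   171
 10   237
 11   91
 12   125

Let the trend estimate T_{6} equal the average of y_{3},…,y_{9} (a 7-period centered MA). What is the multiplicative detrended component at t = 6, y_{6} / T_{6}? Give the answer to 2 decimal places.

Trend T_6 = (121 + 29 + 22 + 42 + 172 + 60 + 171) / 7 = 617/7 = 88.1429
Ratio to trend: 42 / 88.1429 = 0.48

0.48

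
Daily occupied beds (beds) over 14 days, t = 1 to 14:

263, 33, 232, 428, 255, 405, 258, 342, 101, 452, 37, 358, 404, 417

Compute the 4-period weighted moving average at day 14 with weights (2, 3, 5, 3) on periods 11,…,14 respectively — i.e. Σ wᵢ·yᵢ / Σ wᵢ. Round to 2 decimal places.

339.92

Weighted sum: 2·37 + 3·358 + 5·404 + 3·417 = 74 + 1074 + 2020 + 1251 = 4419
Weight total: 2 + 3 + 5 + 3 = 13
WMA = 4419 / 13 = 339.92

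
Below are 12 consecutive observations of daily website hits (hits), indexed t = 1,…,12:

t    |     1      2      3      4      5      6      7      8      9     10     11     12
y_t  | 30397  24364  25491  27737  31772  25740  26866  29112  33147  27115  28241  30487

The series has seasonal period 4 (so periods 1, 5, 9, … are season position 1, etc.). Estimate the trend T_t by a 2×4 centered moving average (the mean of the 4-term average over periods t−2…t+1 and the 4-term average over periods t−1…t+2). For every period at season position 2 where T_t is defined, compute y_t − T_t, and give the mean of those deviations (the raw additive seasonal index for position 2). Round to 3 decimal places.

-2460.625

Season position 2 occurs at t = 6, 10 (where T_t is defined).
t=6: T_6 = 28200.62500; y_6 − T_6 = 25740 − 28200.62500 = -2460.62500
t=10: T_10 = 29575.62500; y_10 − T_10 = 27115 − 29575.62500 = -2460.62500
Mean deviation: (-2460.62500 + -2460.62500) / 2 = -2460.625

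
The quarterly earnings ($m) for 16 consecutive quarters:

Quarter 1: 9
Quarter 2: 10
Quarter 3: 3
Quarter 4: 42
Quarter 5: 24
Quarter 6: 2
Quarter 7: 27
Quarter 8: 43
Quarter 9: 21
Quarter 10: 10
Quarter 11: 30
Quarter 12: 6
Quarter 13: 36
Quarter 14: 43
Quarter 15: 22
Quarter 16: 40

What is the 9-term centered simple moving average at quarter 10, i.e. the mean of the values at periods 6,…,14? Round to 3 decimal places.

Sum of periods 6–14: 2 + 27 + 43 + 21 + 10 + 30 + 6 + 36 + 43 = 218
Divide by 9: 218 / 9 = 24.222

24.222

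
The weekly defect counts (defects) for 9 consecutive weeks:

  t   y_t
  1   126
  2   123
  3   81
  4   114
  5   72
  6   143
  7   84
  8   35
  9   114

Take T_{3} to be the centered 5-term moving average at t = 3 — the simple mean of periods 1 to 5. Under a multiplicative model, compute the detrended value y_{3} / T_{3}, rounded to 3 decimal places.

0.785

Trend T_3 = (126 + 123 + 81 + 114 + 72) / 5 = 516/5 = 103.20000
Ratio to trend: 81 / 103.20000 = 0.785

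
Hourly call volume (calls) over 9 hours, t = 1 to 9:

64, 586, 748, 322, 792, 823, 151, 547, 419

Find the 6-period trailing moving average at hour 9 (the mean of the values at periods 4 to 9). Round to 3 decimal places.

509.000

Sum of periods 4–9: 322 + 792 + 823 + 151 + 547 + 419 = 3054
Divide by 6: 3054 / 6 = 509.000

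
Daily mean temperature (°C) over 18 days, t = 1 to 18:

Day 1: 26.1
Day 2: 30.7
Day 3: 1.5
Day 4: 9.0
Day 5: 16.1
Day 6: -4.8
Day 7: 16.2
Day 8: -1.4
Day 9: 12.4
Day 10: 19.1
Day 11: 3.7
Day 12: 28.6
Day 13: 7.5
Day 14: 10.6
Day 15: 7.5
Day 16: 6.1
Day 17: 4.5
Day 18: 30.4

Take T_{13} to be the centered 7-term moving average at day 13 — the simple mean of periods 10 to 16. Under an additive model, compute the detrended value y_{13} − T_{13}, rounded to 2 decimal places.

-4.37

Trend T_13 = (19.1 + 3.7 + 28.6 + 7.5 + 10.6 + 7.5 + 6.1) / 7 = 83.1/7 = 11.8714
Detrended value: 7.5 − 11.8714 = -4.37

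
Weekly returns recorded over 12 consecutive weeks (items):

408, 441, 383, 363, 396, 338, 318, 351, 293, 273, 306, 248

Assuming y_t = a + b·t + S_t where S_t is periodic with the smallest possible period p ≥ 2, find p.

3

First differences y_{t+1} − y_t: 33, -58, -20, 33, -58, -20, 33, -58, …
The difference pattern repeats every 3 terms and not for any smaller step, so p = 3.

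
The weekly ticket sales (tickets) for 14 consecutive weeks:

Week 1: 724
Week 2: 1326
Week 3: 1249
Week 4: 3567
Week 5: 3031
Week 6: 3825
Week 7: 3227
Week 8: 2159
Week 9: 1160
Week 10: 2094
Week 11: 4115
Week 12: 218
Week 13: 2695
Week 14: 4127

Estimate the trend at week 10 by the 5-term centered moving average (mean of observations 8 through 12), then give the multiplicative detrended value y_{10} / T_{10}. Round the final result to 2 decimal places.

Trend T_10 = (2159 + 1160 + 2094 + 4115 + 218) / 5 = 9746/5 = 1949.2000
Ratio to trend: 2094 / 1949.2000 = 1.07

1.07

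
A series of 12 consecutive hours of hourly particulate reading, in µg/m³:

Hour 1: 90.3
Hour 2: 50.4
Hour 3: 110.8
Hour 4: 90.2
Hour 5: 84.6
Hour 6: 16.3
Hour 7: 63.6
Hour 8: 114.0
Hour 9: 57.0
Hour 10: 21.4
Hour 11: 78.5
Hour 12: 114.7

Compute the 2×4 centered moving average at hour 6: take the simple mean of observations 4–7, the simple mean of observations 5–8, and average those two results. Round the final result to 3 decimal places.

66.650

Sum over 4–7: 90.2 + 84.6 + 16.3 + 63.6 = 254.7
Sum over 5–8: 84.6 + 16.3 + 63.6 + 114.0 = 278.5
CMA at t=6 = (254.7 + 278.5) / (2·4) = 533.2 / 8 = 66.650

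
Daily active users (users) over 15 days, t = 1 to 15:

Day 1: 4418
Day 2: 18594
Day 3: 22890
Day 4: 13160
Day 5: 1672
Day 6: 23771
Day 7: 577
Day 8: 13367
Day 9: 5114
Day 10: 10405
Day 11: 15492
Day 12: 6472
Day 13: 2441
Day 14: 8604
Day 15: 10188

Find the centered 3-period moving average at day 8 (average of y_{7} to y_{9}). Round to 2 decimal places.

6352.67

Sum of periods 7–9: 577 + 13367 + 5114 = 19058
Divide by 3: 19058 / 3 = 6352.67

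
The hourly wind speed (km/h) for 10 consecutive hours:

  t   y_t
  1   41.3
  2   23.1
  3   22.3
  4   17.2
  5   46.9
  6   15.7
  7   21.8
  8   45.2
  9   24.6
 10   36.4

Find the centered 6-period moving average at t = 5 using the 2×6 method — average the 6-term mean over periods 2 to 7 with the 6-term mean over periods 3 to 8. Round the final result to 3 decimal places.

Sum over 2–7: 23.1 + 22.3 + 17.2 + 46.9 + 15.7 + 21.8 = 147.0
Sum over 3–8: 22.3 + 17.2 + 46.9 + 15.7 + 21.8 + 45.2 = 169.1
CMA at t=5 = (147.0 + 169.1) / (2·6) = 316.1 / 12 = 26.342

26.342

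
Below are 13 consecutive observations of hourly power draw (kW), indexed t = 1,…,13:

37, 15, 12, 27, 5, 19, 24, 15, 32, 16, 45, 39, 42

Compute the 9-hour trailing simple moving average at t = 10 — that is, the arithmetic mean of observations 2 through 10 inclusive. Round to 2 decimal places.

18.33

Sum of periods 2–10: 15 + 12 + 27 + 5 + 19 + 24 + 15 + 32 + 16 = 165
Divide by 9: 165 / 9 = 18.33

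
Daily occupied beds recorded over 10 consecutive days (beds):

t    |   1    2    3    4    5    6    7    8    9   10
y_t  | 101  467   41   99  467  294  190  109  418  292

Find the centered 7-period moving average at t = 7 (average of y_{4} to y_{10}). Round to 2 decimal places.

Sum of periods 4–10: 99 + 467 + 294 + 190 + 109 + 418 + 292 = 1869
Divide by 7: 1869 / 7 = 267.00

267.00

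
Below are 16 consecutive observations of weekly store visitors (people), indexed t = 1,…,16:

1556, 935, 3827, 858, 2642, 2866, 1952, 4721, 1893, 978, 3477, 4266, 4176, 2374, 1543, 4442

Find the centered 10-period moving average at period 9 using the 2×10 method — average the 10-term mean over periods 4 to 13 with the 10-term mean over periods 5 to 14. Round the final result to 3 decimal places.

2858.700

Sum over 4–13: 858 + 2642 + 2866 + 1952 + 4721 + 1893 + 978 + 3477 + 4266 + 4176 = 27829
Sum over 5–14: 2642 + 2866 + 1952 + 4721 + 1893 + 978 + 3477 + 4266 + 4176 + 2374 = 29345
CMA at t=9 = (27829 + 29345) / (2·10) = 57174 / 20 = 2858.700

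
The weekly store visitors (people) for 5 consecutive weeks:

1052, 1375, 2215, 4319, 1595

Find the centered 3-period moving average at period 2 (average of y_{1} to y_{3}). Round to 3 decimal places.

1547.333

Sum of periods 1–3: 1052 + 1375 + 2215 = 4642
Divide by 3: 4642 / 3 = 1547.333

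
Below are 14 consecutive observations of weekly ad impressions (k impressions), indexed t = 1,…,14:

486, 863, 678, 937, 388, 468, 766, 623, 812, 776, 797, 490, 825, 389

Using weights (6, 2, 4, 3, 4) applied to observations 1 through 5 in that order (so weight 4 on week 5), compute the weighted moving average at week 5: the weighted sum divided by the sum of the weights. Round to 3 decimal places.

Weighted sum: 6·486 + 2·863 + 4·678 + 3·937 + 4·388 = 2916 + 1726 + 2712 + 2811 + 1552 = 11717
Weight total: 6 + 2 + 4 + 3 + 4 = 19
WMA = 11717 / 19 = 616.684

616.684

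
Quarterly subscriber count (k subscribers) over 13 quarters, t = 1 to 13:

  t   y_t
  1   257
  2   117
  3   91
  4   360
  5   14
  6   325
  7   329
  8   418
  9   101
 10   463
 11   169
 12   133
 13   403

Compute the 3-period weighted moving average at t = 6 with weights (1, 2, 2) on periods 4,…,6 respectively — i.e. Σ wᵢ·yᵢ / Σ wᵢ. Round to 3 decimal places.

Weighted sum: 1·360 + 2·14 + 2·325 = 360 + 28 + 650 = 1038
Weight total: 1 + 2 + 2 = 5
WMA = 1038 / 5 = 207.600

207.600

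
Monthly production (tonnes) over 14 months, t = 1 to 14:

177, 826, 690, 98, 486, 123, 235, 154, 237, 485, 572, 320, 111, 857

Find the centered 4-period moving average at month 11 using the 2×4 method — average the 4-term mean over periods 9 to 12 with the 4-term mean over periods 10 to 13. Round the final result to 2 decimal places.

387.75

Sum over 9–12: 237 + 485 + 572 + 320 = 1614
Sum over 10–13: 485 + 572 + 320 + 111 = 1488
CMA at t=11 = (1614 + 1488) / (2·4) = 3102 / 8 = 387.75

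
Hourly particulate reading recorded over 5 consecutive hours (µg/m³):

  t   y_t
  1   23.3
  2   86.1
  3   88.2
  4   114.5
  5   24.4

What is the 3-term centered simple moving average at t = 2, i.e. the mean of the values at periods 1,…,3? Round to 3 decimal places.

Sum of periods 1–3: 23.3 + 86.1 + 88.2 = 197.6
Divide by 3: 197.6 / 3 = 65.867

65.867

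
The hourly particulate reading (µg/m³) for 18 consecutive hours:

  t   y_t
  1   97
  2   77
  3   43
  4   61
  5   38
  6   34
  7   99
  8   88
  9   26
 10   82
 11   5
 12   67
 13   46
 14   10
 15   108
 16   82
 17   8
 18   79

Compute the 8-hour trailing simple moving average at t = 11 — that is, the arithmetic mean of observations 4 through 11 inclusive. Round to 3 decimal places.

54.125

Sum of periods 4–11: 61 + 38 + 34 + 99 + 88 + 26 + 82 + 5 = 433
Divide by 8: 433 / 8 = 54.125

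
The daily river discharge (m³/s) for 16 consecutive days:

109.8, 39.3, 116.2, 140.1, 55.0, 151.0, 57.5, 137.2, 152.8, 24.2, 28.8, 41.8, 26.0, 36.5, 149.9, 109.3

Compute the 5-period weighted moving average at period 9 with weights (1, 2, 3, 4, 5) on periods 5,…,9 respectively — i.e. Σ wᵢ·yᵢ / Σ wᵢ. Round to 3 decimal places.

Weighted sum: 1·55.0 + 2·151.0 + 3·57.5 + 4·137.2 + 5·152.8 = 55.0 + 302.0 + 172.5 + 548.8 + 764.0 = 1842.3
Weight total: 1 + 2 + 3 + 4 + 5 = 15
WMA = 1842.3 / 15 = 122.820

122.820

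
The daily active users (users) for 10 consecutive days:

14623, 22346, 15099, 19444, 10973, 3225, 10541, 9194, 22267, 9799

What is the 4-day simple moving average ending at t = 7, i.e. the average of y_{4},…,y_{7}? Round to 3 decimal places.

Sum of periods 4–7: 19444 + 10973 + 3225 + 10541 = 44183
Divide by 4: 44183 / 4 = 11045.750

11045.750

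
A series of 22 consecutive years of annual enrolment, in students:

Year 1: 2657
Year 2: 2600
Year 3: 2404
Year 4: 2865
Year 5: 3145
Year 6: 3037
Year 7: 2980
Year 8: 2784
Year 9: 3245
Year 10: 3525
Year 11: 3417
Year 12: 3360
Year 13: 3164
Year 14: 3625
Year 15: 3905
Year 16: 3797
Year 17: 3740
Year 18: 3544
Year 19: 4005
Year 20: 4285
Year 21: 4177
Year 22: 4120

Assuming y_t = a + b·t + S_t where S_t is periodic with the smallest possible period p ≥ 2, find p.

5

First differences y_{t+1} − y_t: -57, -196, 461, 280, -108, -57, -196, 461, 280, -108, -57, -196, …
The difference pattern repeats every 5 terms and not for any smaller step, so p = 5.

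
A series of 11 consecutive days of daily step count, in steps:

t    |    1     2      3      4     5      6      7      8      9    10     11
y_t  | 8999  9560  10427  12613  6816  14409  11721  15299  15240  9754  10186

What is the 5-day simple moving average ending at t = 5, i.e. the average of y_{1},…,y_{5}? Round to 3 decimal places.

9683.000

Sum of periods 1–5: 8999 + 9560 + 10427 + 12613 + 6816 = 48415
Divide by 5: 48415 / 5 = 9683.000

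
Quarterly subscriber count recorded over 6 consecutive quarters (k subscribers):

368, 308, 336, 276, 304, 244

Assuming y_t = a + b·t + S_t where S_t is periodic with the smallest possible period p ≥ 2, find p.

First differences y_{t+1} − y_t: -60, 28, -60, 28, -60, …
The difference pattern repeats every 2 terms and not for any smaller step, so p = 2.

2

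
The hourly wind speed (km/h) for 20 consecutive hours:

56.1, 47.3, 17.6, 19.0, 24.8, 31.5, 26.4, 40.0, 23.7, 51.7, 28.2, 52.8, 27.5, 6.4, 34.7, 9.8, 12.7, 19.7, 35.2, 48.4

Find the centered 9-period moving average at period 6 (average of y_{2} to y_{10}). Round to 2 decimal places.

Sum of periods 2–10: 47.3 + 17.6 + 19.0 + 24.8 + 31.5 + 26.4 + 40.0 + 23.7 + 51.7 = 282.0
Divide by 9: 282.0 / 9 = 31.33

31.33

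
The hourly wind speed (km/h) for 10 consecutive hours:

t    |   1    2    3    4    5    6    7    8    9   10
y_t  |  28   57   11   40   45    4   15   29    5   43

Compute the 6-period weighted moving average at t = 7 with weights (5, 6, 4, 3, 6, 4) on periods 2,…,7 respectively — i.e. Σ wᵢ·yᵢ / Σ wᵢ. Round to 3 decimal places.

26.071

Weighted sum: 5·57 + 6·11 + 4·40 + 3·45 + 6·4 + 4·15 = 285 + 66 + 160 + 135 + 24 + 60 = 730
Weight total: 5 + 6 + 4 + 3 + 6 + 4 = 28
WMA = 730 / 28 = 26.071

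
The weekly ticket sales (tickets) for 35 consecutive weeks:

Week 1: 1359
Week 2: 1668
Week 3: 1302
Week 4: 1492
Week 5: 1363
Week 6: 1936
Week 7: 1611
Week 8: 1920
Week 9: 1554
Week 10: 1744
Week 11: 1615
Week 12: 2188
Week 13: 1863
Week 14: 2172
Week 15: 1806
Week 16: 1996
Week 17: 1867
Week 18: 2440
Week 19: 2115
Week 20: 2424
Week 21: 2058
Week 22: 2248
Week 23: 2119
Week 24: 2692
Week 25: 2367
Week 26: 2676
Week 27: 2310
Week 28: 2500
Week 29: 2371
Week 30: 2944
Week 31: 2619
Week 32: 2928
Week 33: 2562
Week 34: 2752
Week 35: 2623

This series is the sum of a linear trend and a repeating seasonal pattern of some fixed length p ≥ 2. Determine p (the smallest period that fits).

First differences y_{t+1} − y_t: 309, -366, 190, -129, 573, -325, 309, -366, 190, -129, 573, -325, 309, -366, …
The difference pattern repeats every 6 terms and not for any smaller step, so p = 6.

6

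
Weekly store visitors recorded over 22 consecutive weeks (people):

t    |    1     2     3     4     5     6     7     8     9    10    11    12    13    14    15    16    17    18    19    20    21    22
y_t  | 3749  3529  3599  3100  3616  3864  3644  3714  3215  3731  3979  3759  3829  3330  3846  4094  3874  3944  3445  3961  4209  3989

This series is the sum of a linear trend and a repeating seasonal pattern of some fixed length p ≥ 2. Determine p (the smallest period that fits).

First differences y_{t+1} − y_t: -220, 70, -499, 516, 248, -220, 70, -499, 516, 248, -220, 70, …
The difference pattern repeats every 5 terms and not for any smaller step, so p = 5.

5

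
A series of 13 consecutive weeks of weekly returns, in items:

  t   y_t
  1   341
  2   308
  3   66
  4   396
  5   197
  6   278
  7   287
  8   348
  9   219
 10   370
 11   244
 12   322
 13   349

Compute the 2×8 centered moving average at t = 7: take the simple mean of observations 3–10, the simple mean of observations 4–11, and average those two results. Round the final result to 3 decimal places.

281.250

Sum over 3–10: 66 + 396 + 197 + 278 + 287 + 348 + 219 + 370 = 2161
Sum over 4–11: 396 + 197 + 278 + 287 + 348 + 219 + 370 + 244 = 2339
CMA at t=7 = (2161 + 2339) / (2·8) = 4500 / 16 = 281.250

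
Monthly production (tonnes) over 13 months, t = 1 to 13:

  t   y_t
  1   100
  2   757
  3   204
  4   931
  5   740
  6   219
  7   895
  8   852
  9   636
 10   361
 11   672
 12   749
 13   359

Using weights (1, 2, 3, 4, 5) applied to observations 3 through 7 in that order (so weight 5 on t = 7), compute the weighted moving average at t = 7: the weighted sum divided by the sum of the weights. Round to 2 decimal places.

Weighted sum: 1·204 + 2·931 + 3·740 + 4·219 + 5·895 = 204 + 1862 + 2220 + 876 + 4475 = 9637
Weight total: 1 + 2 + 3 + 4 + 5 = 15
WMA = 9637 / 15 = 642.47

642.47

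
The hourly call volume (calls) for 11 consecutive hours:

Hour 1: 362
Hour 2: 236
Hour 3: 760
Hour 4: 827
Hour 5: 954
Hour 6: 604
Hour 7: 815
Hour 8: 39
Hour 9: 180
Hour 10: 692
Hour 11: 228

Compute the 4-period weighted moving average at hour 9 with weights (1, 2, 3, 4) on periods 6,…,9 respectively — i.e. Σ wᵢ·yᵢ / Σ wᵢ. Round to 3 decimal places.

307.100

Weighted sum: 1·604 + 2·815 + 3·39 + 4·180 = 604 + 1630 + 117 + 720 = 3071
Weight total: 1 + 2 + 3 + 4 = 10
WMA = 3071 / 10 = 307.100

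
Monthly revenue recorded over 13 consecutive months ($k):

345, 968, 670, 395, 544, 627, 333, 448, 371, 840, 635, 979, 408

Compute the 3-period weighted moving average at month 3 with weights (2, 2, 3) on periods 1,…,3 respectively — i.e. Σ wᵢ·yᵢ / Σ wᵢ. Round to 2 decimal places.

662.29

Weighted sum: 2·345 + 2·968 + 3·670 = 690 + 1936 + 2010 = 4636
Weight total: 2 + 2 + 3 = 7
WMA = 4636 / 7 = 662.29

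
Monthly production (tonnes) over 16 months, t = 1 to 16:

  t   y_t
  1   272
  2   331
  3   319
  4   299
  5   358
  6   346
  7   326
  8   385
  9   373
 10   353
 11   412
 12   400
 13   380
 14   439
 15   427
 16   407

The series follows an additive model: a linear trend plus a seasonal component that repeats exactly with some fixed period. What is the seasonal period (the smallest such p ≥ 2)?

3

First differences y_{t+1} − y_t: 59, -12, -20, 59, -12, -20, 59, -12, …
The difference pattern repeats every 3 terms and not for any smaller step, so p = 3.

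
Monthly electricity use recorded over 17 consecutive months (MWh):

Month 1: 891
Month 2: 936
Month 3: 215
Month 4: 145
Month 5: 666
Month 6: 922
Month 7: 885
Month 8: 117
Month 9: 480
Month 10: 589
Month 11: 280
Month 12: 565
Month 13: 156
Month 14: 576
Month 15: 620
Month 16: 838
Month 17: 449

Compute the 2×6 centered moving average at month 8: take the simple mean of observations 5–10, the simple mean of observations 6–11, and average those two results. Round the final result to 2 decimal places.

Sum over 5–10: 666 + 922 + 885 + 117 + 480 + 589 = 3659
Sum over 6–11: 922 + 885 + 117 + 480 + 589 + 280 = 3273
CMA at t=8 = (3659 + 3273) / (2·6) = 6932 / 12 = 577.67

577.67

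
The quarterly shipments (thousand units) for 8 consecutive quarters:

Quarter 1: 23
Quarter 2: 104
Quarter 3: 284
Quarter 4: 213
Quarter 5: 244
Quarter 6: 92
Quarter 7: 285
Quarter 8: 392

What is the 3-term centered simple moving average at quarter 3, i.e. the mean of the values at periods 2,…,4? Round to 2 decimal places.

Sum of periods 2–4: 104 + 284 + 213 = 601
Divide by 3: 601 / 3 = 200.33

200.33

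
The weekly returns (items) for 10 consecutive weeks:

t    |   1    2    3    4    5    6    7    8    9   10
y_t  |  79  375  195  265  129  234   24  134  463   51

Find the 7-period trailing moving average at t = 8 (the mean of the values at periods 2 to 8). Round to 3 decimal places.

193.714

Sum of periods 2–8: 375 + 195 + 265 + 129 + 234 + 24 + 134 = 1356
Divide by 7: 1356 / 7 = 193.714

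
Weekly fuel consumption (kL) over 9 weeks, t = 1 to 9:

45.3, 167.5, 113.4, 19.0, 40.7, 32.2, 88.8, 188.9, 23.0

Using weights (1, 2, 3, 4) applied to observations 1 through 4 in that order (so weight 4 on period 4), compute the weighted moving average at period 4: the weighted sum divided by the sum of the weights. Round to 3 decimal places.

79.650

Weighted sum: 1·45.3 + 2·167.5 + 3·113.4 + 4·19.0 = 45.3 + 335.0 + 340.2 + 76.0 = 796.5
Weight total: 1 + 2 + 3 + 4 = 10
WMA = 796.5 / 10 = 79.650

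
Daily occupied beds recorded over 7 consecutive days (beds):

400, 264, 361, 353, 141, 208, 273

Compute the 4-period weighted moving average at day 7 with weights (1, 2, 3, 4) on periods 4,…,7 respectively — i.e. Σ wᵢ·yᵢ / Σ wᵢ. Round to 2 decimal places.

235.10

Weighted sum: 1·353 + 2·141 + 3·208 + 4·273 = 353 + 282 + 624 + 1092 = 2351
Weight total: 1 + 2 + 3 + 4 = 10
WMA = 2351 / 10 = 235.10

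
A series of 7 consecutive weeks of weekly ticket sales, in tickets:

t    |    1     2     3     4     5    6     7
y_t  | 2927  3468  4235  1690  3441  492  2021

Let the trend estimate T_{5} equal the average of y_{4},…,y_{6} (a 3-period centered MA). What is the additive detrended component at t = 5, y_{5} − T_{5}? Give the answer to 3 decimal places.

Trend T_5 = (1690 + 3441 + 492) / 3 = 5623/3 = 1874.33333
Detrended value: 3441 − 1874.33333 = 1566.667

1566.667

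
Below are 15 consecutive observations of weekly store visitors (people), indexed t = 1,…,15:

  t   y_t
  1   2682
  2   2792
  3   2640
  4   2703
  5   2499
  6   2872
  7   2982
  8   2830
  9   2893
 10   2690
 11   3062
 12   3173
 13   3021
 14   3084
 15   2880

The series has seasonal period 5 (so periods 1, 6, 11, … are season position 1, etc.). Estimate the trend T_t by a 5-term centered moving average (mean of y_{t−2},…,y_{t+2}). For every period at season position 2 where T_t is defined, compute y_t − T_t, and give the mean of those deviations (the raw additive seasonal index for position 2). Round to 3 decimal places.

166.900

Season position 2 occurs at t = 7, 12 (where T_t is defined).
t=7: T_7 = 2815.20000; y_7 − T_7 = 2982 − 2815.20000 = 166.80000
t=12: T_12 = 3006.00000; y_12 − T_12 = 3173 − 3006.00000 = 167.00000
Mean deviation: (166.80000 + 167.00000) / 2 = 166.900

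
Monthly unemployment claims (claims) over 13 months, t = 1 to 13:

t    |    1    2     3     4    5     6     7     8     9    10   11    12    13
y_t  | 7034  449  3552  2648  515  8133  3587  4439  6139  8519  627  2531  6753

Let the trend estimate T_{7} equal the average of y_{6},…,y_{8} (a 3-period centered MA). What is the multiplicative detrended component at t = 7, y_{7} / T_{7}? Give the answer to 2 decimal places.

0.67

Trend T_7 = (8133 + 3587 + 4439) / 3 = 16159/3 = 5386.3333
Ratio to trend: 3587 / 5386.3333 = 0.67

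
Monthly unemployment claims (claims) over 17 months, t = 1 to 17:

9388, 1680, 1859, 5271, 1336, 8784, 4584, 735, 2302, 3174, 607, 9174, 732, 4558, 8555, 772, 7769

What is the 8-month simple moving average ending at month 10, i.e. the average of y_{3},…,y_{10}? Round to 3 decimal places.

Sum of periods 3–10: 1859 + 5271 + 1336 + 8784 + 4584 + 735 + 2302 + 3174 = 28045
Divide by 8: 28045 / 8 = 3505.625

3505.625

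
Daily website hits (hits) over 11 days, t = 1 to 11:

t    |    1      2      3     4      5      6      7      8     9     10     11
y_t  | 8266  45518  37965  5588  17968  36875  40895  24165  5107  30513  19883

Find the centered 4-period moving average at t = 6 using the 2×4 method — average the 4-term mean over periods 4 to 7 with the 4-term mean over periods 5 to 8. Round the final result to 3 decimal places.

27653.625

Sum over 4–7: 5588 + 17968 + 36875 + 40895 = 101326
Sum over 5–8: 17968 + 36875 + 40895 + 24165 = 119903
CMA at t=6 = (101326 + 119903) / (2·4) = 221229 / 8 = 27653.625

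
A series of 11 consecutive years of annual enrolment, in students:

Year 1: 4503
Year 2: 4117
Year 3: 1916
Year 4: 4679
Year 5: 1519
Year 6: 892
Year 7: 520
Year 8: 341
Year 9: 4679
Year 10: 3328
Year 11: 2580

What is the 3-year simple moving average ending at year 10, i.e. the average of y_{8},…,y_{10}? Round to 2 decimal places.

2782.67

Sum of periods 8–10: 341 + 4679 + 3328 = 8348
Divide by 3: 8348 / 3 = 2782.67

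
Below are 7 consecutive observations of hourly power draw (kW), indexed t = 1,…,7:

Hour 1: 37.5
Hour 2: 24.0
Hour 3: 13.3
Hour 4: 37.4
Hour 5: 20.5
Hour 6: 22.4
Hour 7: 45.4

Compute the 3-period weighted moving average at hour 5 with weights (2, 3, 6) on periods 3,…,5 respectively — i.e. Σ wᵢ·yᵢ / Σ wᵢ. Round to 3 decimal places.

Weighted sum: 2·13.3 + 3·37.4 + 6·20.5 = 26.6 + 112.2 + 123.0 = 261.8
Weight total: 2 + 3 + 6 = 11
WMA = 261.8 / 11 = 23.800

23.800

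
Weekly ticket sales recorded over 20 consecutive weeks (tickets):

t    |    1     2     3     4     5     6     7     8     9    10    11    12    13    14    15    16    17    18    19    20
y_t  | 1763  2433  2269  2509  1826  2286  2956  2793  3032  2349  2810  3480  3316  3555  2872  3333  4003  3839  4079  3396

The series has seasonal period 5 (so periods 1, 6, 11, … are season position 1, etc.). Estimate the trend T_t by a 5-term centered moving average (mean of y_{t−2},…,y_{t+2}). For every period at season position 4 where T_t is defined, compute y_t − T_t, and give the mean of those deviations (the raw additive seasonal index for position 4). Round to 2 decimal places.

Season position 4 occurs at t = 4, 9, 14 (where T_t is defined).
t=4: T_4 = 2264.6000; y_4 − T_4 = 2509 − 2264.6000 = 244.4000
t=9: T_9 = 2788.0000; y_9 − T_9 = 3032 − 2788.0000 = 244.0000
t=14: T_14 = 3311.2000; y_14 − T_14 = 3555 − 3311.2000 = 243.8000
Mean deviation: (244.4000 + 244.0000 + 243.8000) / 3 = 244.07

244.07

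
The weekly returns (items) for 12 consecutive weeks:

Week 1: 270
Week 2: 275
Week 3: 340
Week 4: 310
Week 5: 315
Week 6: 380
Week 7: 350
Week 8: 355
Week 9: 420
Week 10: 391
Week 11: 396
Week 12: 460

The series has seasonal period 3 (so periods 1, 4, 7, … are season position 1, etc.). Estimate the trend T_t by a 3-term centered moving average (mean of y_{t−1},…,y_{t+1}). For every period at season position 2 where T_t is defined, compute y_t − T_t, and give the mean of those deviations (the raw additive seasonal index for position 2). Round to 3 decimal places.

-19.917

Season position 2 occurs at t = 2, 5, 8, 11 (where T_t is defined).
t=2: T_2 = 295.00000; y_2 − T_2 = 275 − 295.00000 = -20.00000
t=5: T_5 = 335.00000; y_5 − T_5 = 315 − 335.00000 = -20.00000
t=8: T_8 = 375.00000; y_8 − T_8 = 355 − 375.00000 = -20.00000
t=11: T_11 = 415.66667; y_11 − T_11 = 396 − 415.66667 = -19.66667
Mean deviation: (-20.00000 + -20.00000 + -20.00000 + -19.66667) / 4 = -19.917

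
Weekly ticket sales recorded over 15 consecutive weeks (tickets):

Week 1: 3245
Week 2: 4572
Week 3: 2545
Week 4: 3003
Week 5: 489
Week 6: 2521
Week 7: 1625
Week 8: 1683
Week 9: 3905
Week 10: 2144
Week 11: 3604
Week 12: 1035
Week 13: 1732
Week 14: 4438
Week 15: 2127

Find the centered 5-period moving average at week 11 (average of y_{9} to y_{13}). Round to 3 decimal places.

Sum of periods 9–13: 3905 + 2144 + 3604 + 1035 + 1732 = 12420
Divide by 5: 12420 / 5 = 2484.000

2484.000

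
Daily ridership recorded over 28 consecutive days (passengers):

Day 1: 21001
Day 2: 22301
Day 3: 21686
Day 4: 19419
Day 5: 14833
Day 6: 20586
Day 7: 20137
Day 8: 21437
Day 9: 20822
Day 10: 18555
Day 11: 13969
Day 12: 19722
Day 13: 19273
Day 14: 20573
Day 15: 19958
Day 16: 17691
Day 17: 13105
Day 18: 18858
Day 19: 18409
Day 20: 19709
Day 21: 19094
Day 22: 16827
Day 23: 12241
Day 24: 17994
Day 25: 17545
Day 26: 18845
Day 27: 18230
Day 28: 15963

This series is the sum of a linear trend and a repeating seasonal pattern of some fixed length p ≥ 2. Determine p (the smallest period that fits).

First differences y_{t+1} − y_t: 1300, -615, -2267, -4586, 5753, -449, 1300, -615, -2267, -4586, 5753, -449, 1300, -615, …
The difference pattern repeats every 6 terms and not for any smaller step, so p = 6.

6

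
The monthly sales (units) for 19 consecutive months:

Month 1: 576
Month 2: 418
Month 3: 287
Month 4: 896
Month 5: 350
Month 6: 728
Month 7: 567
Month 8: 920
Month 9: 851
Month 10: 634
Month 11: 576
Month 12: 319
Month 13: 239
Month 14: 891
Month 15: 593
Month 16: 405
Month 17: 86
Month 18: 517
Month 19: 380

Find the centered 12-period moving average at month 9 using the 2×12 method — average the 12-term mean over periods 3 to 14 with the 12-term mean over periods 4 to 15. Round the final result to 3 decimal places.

617.583

Sum over 3–14: 287 + 896 + 350 + 728 + 567 + 920 + 851 + 634 + 576 + 319 + 239 + 891 = 7258
Sum over 4–15: 896 + 350 + 728 + 567 + 920 + 851 + 634 + 576 + 319 + 239 + 891 + 593 = 7564
CMA at t=9 = (7258 + 7564) / (2·12) = 14822 / 24 = 617.583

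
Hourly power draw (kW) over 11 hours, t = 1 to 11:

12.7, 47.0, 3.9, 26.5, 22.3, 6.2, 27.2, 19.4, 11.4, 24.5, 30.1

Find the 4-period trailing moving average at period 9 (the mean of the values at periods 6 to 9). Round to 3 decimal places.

16.050

Sum of periods 6–9: 6.2 + 27.2 + 19.4 + 11.4 = 64.2
Divide by 4: 64.2 / 4 = 16.050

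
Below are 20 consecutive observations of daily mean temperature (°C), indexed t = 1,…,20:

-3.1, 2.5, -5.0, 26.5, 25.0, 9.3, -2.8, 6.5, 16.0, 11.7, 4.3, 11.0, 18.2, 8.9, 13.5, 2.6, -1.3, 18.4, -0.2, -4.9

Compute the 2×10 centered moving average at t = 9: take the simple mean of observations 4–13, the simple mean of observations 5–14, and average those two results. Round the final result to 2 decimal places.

11.69

Sum over 4–13: 26.5 + 25.0 + 9.3 + (-2.8) + 6.5 + 16.0 + 11.7 + 4.3 + 11.0 + 18.2 = 125.7
Sum over 5–14: 25.0 + 9.3 + (-2.8) + 6.5 + 16.0 + 11.7 + 4.3 + 11.0 + 18.2 + 8.9 = 108.1
CMA at t=9 = (125.7 + 108.1) / (2·10) = 233.8 / 20 = 11.69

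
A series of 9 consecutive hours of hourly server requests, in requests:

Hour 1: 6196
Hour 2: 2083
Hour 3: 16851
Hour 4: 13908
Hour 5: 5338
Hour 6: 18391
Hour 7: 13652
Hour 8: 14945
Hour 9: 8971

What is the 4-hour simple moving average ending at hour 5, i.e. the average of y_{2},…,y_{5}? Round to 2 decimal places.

Sum of periods 2–5: 2083 + 16851 + 13908 + 5338 = 38180
Divide by 4: 38180 / 4 = 9545.00

9545.00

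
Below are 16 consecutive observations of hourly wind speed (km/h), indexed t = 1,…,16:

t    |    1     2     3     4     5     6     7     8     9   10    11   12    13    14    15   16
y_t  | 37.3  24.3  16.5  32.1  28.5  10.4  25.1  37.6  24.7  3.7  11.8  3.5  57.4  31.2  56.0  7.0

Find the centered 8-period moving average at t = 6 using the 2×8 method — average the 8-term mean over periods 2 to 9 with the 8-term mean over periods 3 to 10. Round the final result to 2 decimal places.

Sum over 2–9: 24.3 + 16.5 + 32.1 + 28.5 + 10.4 + 25.1 + 37.6 + 24.7 = 199.2
Sum over 3–10: 16.5 + 32.1 + 28.5 + 10.4 + 25.1 + 37.6 + 24.7 + 3.7 = 178.6
CMA at t=6 = (199.2 + 178.6) / (2·8) = 377.8 / 16 = 23.61

23.61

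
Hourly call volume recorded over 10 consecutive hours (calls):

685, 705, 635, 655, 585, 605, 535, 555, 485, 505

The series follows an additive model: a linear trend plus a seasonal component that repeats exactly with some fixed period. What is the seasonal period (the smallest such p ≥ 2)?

First differences y_{t+1} − y_t: 20, -70, 20, -70, 20, -70, …
The difference pattern repeats every 2 terms and not for any smaller step, so p = 2.

2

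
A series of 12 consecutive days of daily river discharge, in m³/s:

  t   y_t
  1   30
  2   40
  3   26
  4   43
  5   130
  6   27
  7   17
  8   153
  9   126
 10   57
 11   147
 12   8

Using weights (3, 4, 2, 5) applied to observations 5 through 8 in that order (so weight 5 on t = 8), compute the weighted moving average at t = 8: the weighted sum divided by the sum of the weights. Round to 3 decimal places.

Weighted sum: 3·130 + 4·27 + 2·17 + 5·153 = 390 + 108 + 34 + 765 = 1297
Weight total: 3 + 4 + 2 + 5 = 14
WMA = 1297 / 14 = 92.643

92.643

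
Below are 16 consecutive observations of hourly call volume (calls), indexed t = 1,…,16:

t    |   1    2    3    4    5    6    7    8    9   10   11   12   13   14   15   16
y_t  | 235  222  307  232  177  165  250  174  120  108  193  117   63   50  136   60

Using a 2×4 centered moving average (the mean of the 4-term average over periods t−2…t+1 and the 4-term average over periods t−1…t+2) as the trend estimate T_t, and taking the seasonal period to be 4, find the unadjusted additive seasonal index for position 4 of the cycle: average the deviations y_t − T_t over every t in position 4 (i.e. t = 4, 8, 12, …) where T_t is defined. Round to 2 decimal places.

Season position 4 occurs at t = 4, 8, 12 (where T_t is defined).
t=4: T_4 = 227.3750; y_4 − T_4 = 232 − 227.3750 = 4.6250
t=8: T_8 = 170.1250; y_8 − T_8 = 174 − 170.1250 = 3.8750
t=12: T_12 = 113.0000; y_12 − T_12 = 117 − 113.0000 = 4.0000
Mean deviation: (4.6250 + 3.8750 + 4.0000) / 3 = 4.17

4.17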